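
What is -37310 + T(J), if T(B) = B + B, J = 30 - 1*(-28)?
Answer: -37194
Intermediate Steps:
J = 58 (J = 30 + 28 = 58)
T(B) = 2*B
-37310 + T(J) = -37310 + 2*58 = -37310 + 116 = -37194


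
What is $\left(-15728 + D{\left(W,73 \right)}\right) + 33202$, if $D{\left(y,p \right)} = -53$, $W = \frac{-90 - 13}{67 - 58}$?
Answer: $17421$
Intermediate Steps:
$W = - \frac{103}{9} \approx -11.444$
$\left(-15728 + D{\left(W,73 \right)}\right) + 33202 = \left(-15728 - 53\right) + 33202 = -15781 + 33202 = 17421$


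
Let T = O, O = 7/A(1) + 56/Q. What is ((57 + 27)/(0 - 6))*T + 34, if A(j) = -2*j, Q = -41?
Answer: 4187/41 ≈ 102.12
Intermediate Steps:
O = -399/82 (O = 7/((-2*1)) + 56/(-41) = 7/(-2) + 56*(-1/41) = 7*(-½) - 56/41 = -7/2 - 56/41 = -399/82 ≈ -4.8659)
T = -399/82 ≈ -4.8659
((57 + 27)/(0 - 6))*T + 34 = ((57 + 27)/(0 - 6))*(-399/82) + 34 = (84/(-6))*(-399/82) + 34 = (84*(-⅙))*(-399/82) + 34 = -14*(-399/82) + 34 = 2793/41 + 34 = 4187/41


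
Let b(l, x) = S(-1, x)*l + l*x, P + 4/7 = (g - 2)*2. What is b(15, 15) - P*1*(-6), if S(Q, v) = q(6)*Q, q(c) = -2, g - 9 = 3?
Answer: 2601/7 ≈ 371.57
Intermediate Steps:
g = 12 (g = 9 + 3 = 12)
S(Q, v) = -2*Q
P = 136/7 (P = -4/7 + (12 - 2)*2 = -4/7 + 10*2 = -4/7 + 20 = 136/7 ≈ 19.429)
b(l, x) = 2*l + l*x (b(l, x) = (-2*(-1))*l + l*x = 2*l + l*x)
b(15, 15) - P*1*(-6) = 15*(2 + 15) - (136/7)*1*(-6) = 15*17 - 136*(-6)/7 = 255 - 1*(-816/7) = 255 + 816/7 = 2601/7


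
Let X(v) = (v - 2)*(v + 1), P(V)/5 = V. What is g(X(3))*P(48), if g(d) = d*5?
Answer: 4800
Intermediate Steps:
P(V) = 5*V
X(v) = (1 + v)*(-2 + v) (X(v) = (-2 + v)*(1 + v) = (1 + v)*(-2 + v))
g(d) = 5*d
g(X(3))*P(48) = (5*(-2 + 3² - 1*3))*(5*48) = (5*(-2 + 9 - 3))*240 = (5*4)*240 = 20*240 = 4800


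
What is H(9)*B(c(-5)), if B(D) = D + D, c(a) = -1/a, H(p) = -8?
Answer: -16/5 ≈ -3.2000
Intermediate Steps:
B(D) = 2*D
H(9)*B(c(-5)) = -16*(-1/(-5)) = -16*(-1*(-1/5)) = -16/5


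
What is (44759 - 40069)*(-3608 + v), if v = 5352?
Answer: 8179360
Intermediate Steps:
(44759 - 40069)*(-3608 + v) = (44759 - 40069)*(-3608 + 5352) = 4690*1744 = 8179360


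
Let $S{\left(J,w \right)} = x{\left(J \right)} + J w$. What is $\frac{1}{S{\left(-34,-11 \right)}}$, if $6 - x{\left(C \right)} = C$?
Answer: $\frac{1}{414} \approx 0.0024155$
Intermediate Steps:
$x{\left(C \right)} = 6 - C$
$S{\left(J,w \right)} = 6 - J + J w$ ($S{\left(J,w \right)} = \left(6 - J\right) + J w = 6 - J + J w$)
$\frac{1}{S{\left(-34,-11 \right)}} = \frac{1}{6 - -34 - -374} = \frac{1}{6 + 34 + 374} = \frac{1}{414}$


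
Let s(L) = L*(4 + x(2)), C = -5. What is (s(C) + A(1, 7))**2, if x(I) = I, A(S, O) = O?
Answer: 529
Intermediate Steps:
s(L) = 6*L (s(L) = L*(4 + 2) = L*6 = 6*L)
(s(C) + A(1, 7))**2 = (6*(-5) + 7)**2 = (-30 + 7)**2 = (-23)**2 = 529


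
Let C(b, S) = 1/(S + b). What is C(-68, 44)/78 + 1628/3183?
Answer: 1014811/1986192 ≈ 0.51093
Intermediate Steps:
C(-68, 44)/78 + 1628/3183 = 1/((44 - 68)*78) + 1628/3183 = (1/78)/(-24) + 1628*(1/3183) = -1/24*1/78 + 1628/3183 = -1/1872 + 1628/3183 = 1014811/1986192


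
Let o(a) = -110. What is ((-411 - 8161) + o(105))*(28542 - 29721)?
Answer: 10236078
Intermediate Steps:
((-411 - 8161) + o(105))*(28542 - 29721) = ((-411 - 8161) - 110)*(28542 - 29721) = (-8572 - 110)*(-1179) = -8682*(-1179) = 10236078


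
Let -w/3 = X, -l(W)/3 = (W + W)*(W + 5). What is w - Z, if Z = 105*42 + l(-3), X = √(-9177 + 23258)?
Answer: -4446 - 3*√14081 ≈ -4802.0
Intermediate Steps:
l(W) = -6*W*(5 + W) (l(W) = -3*(W + W)*(W + 5) = -3*2*W*(5 + W) = -6*W*(5 + W))
X = √14081 ≈ 118.66
Z = 4446 (Z = 105*42 - 6*(-3)*(5 - 3) = 4410 - 6*(-3)*2 = 4410 + 36 = 4446)
w = -3*√14081 ≈ -355.99
w - Z = -3*√14081 - 1*4446 = -3*√14081 - 4446 = -4446 - 3*√14081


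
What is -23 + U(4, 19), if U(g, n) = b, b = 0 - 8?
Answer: -31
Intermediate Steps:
b = -8
U(g, n) = -8
-23 + U(4, 19) = -23 - 8 = -31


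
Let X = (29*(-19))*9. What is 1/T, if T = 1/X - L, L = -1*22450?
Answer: 4959/111329549 ≈ 4.4543e-5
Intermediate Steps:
X = -4959 (X = -551*9 = -4959)
L = -22450
T = 111329549/4959 (T = 1/(-4959) - 1*(-22450) = -1/4959 + 22450 = 111329549/4959 ≈ 22450.)
1/T = 1/(111329549/4959) = 4959/111329549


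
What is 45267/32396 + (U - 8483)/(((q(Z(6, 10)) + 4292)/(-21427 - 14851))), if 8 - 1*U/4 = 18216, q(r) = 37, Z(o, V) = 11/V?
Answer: 816808826039/1198652 ≈ 6.8144e+5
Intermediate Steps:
U = -72832 (U = 32 - 4*18216 = 32 - 72864 = -72832)
45267/32396 + (U - 8483)/(((q(Z(6, 10)) + 4292)/(-21427 - 14851))) = 45267/32396 + (-72832 - 8483)/(((37 + 4292)/(-21427 - 14851))) = 45267*(1/32396) - 81315/(4329/(-36278)) = 45267/32396 - 81315/(4329*(-1/36278)) = 45267/32396 - 81315/(-4329/36278) = 45267/32396 - 81315*(-36278/4329) = 45267/32396 + 25213210/37 = 816808826039/1198652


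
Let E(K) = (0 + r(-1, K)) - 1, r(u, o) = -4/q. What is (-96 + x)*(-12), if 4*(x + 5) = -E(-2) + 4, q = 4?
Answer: 1194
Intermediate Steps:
r(u, o) = -1 (r(u, o) = -4/4 = -4*1/4 = -1)
E(K) = -2 (E(K) = (0 - 1) - 1 = -1 - 1 = -2)
x = -7/2 (x = -5 + (-1*(-2) + 4)/4 = -5 + (2 + 4)/4 = -5 + (1/4)*6 = -5 + 3/2 = -7/2 ≈ -3.5000)
(-96 + x)*(-12) = (-96 - 7/2)*(-12) = -199/2*(-12) = 1194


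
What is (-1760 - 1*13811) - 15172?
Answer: -30743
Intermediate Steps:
(-1760 - 1*13811) - 15172 = (-1760 - 13811) - 15172 = -15571 - 15172 = -30743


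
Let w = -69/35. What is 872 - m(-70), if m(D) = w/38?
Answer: 1159829/1330 ≈ 872.05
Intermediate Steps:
w = -69/35 (w = -69*1/35 = -69/35 ≈ -1.9714)
m(D) = -69/1330 (m(D) = -69/35/38 = -69/35*1/38 = -69/1330)
872 - m(-70) = 872 - 1*(-69/1330) = 872 + 69/1330 = 1159829/1330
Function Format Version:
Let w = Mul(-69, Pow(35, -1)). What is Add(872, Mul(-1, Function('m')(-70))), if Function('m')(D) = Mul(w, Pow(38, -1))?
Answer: Rational(1159829, 1330) ≈ 872.05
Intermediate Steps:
w = Rational(-69, 35) (w = Mul(-69, Rational(1, 35)) = Rational(-69, 35) ≈ -1.9714)
Function('m')(D) = Rational(-69, 1330) (Function('m')(D) = Mul(Rational(-69, 35), Pow(38, -1)) = Mul(Rational(-69, 35), Rational(1, 38)) = Rational(-69, 1330))
Add(872, Mul(-1, Function('m')(-70))) = Add(872, Mul(-1, Rational(-69, 1330))) = Add(872, Rational(69, 1330)) = Rational(1159829, 1330)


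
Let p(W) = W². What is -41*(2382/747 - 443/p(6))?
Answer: 1116881/2988 ≈ 373.79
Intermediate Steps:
-41*(2382/747 - 443/p(6)) = -41*(2382/747 - 443/(6²)) = -41*(2382*(1/747) - 443/36) = -41*(794/249 - 443*1/36) = -41*(794/249 - 443/36) = -41*(-27241/2988) = 1116881/2988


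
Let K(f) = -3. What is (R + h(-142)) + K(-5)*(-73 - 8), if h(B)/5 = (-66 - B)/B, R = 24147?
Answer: 1731500/71 ≈ 24387.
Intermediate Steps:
h(B) = 5*(-66 - B)/B (h(B) = 5*((-66 - B)/B) = 5*(-66 - B)/B)
(R + h(-142)) + K(-5)*(-73 - 8) = (24147 + (-5 - 330/(-142))) - 3*(-73 - 8) = (24147 + (-5 - 330*(-1/142))) - 3*(-81) = (24147 + (-5 + 165/71)) + 243 = (24147 - 190/71) + 243 = 1714247/71 + 243 = 1731500/71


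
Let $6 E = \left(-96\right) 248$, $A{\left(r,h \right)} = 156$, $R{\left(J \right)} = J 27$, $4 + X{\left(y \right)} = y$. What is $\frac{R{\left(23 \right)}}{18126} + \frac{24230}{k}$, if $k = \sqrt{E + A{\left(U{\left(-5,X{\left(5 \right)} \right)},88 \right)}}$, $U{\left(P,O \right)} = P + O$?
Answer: $\frac{69}{2014} - \frac{12115 i \sqrt{953}}{953} \approx 0.03426 - 392.44 i$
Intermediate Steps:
$X{\left(y \right)} = -4 + y$
$R{\left(J \right)} = 27 J$
$U{\left(P,O \right)} = O + P$
$E = -3968$ ($E = \frac{\left(-96\right) 248}{6} = \frac{1}{6} \left(-23808\right) = -3968$)
$k = 2 i \sqrt{953}$ ($k = \sqrt{-3968 + 156} = \sqrt{-3812} = 2 i \sqrt{953} \approx 61.741 i$)
$\frac{R{\left(23 \right)}}{18126} + \frac{24230}{k} = \frac{27 \cdot 23}{18126} + \frac{24230}{2 i \sqrt{953}} = 621 \cdot \frac{1}{18126} + 24230 \left(- \frac{i \sqrt{953}}{1906}\right) = \frac{69}{2014} - \frac{12115 i \sqrt{953}}{953}$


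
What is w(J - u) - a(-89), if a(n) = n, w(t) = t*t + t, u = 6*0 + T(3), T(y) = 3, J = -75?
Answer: 6095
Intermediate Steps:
u = 3 (u = 6*0 + 3 = 0 + 3 = 3)
w(t) = t + t² (w(t) = t² + t = t + t²)
w(J - u) - a(-89) = (-75 - 1*3)*(1 + (-75 - 1*3)) - 1*(-89) = (-75 - 3)*(1 + (-75 - 3)) + 89 = -78*(1 - 78) + 89 = -78*(-77) + 89 = 6006 + 89 = 6095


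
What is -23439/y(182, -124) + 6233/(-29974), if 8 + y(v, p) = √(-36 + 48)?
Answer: 108080011/29974 + 1803*√3/2 ≈ 5167.2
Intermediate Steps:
y(v, p) = -8 + 2*√3 (y(v, p) = -8 + √(-36 + 48) = -8 + √12 = -8 + 2*√3)
-23439/y(182, -124) + 6233/(-29974) = -23439/(-8 + 2*√3) + 6233/(-29974) = -23439/(-8 + 2*√3) + 6233*(-1/29974) = -23439/(-8 + 2*√3) - 6233/29974 = -6233/29974 - 23439/(-8 + 2*√3)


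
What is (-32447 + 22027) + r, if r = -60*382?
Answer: -33340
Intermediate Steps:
r = -22920
(-32447 + 22027) + r = (-32447 + 22027) - 22920 = -10420 - 22920 = -33340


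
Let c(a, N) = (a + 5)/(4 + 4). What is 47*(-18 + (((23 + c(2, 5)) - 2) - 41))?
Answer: -13959/8 ≈ -1744.9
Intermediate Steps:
c(a, N) = 5/8 + a/8 (c(a, N) = (5 + a)/8 = (5 + a)*(⅛) = 5/8 + a/8)
47*(-18 + (((23 + c(2, 5)) - 2) - 41)) = 47*(-18 + (((23 + (5/8 + (⅛)*2)) - 2) - 41)) = 47*(-18 + (((23 + (5/8 + ¼)) - 2) - 41)) = 47*(-18 + (((23 + 7/8) - 2) - 41)) = 47*(-18 + ((191/8 - 2) - 41)) = 47*(-18 + (175/8 - 41)) = 47*(-18 - 153/8) = 47*(-297/8) = -13959/8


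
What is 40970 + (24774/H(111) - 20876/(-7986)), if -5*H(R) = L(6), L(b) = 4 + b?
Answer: 114142357/3993 ≈ 28586.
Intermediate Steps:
H(R) = -2 (H(R) = -(4 + 6)/5 = -1/5*10 = -2)
40970 + (24774/H(111) - 20876/(-7986)) = 40970 + (24774/(-2) - 20876/(-7986)) = 40970 + (24774*(-1/2) - 20876*(-1/7986)) = 40970 + (-12387 + 10438/3993) = 40970 - 49450853/3993 = 114142357/3993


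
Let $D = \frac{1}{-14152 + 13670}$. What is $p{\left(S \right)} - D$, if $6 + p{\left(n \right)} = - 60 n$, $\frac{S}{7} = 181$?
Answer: $- \frac{36644531}{482} \approx -76026.0$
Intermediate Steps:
$D = - \frac{1}{482}$ ($D = \frac{1}{-482} = - \frac{1}{482} \approx -0.0020747$)
$S = 1267$ ($S = 7 \cdot 181 = 1267$)
$p{\left(n \right)} = -6 - 60 n$
$p{\left(S \right)} - D = \left(-6 - 76020\right) - - \frac{1}{482} = \left(-6 - 76020\right) + \frac{1}{482} = -76026 + \frac{1}{482} = - \frac{36644531}{482}$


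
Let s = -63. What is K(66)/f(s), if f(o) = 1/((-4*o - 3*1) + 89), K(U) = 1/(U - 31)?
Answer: 338/35 ≈ 9.6571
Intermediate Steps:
K(U) = 1/(-31 + U)
f(o) = 1/(86 - 4*o) (f(o) = 1/((-4*o - 3) + 89) = 1/((-3 - 4*o) + 89) = 1/(86 - 4*o))
K(66)/f(s) = 1/((-31 + 66)*((-1/(-86 + 4*(-63))))) = 1/(35*((-1/(-86 - 252)))) = 1/(35*((-1/(-338)))) = 1/(35*((-1*(-1/338)))) = 1/(35*(1/338)) = (1/35)*338 = 338/35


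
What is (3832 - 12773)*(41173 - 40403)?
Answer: -6884570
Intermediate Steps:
(3832 - 12773)*(41173 - 40403) = -8941*770 = -6884570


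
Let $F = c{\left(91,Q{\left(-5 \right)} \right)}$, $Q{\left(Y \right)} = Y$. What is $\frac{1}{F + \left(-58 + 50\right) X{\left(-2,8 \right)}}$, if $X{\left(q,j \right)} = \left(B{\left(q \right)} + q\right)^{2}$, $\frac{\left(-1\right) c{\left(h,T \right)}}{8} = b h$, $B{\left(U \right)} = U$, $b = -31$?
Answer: $\frac{1}{22440} \approx 4.4563 \cdot 10^{-5}$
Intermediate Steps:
$c{\left(h,T \right)} = 248 h$ ($c{\left(h,T \right)} = - 8 \left(- 31 h\right) = 248 h$)
$F = 22568$ ($F = 248 \cdot 91 = 22568$)
$X{\left(q,j \right)} = 4 q^{2}$ ($X{\left(q,j \right)} = \left(q + q\right)^{2} = \left(2 q\right)^{2} = 4 q^{2}$)
$\frac{1}{F + \left(-58 + 50\right) X{\left(-2,8 \right)}} = \frac{1}{22568 + \left(-58 + 50\right) 4 \left(-2\right)^{2}} = \frac{1}{22568 - 8 \cdot 4 \cdot 4} = \frac{1}{22568 - 128} = \frac{1}{22440}$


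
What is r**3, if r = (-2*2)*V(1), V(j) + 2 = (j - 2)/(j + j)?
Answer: 1000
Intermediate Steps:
V(j) = -2 + (-2 + j)/(2*j) (V(j) = -2 + (j - 2)/(j + j) = -2 + (-2 + j)/((2*j)) = -2 + (-2 + j)*(1/(2*j)) = -2 + (-2 + j)/(2*j))
r = 10 (r = (-2*2)*(-3/2 - 1/1) = -4*(-3/2 - 1*1) = -4*(-3/2 - 1) = -4*(-5/2) = 10)
r**3 = 10**3 = 1000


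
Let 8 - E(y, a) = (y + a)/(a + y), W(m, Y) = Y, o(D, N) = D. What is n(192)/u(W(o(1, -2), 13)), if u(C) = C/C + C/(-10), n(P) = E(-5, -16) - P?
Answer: 1850/3 ≈ 616.67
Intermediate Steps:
E(y, a) = 7 (E(y, a) = 8 - (y + a)/(a + y) = 8 - (a + y)/(a + y) = 8 - 1*1 = 8 - 1 = 7)
n(P) = 7 - P
u(C) = 1 - C/10 (u(C) = 1 + C*(-1/10) = 1 - C/10)
n(192)/u(W(o(1, -2), 13)) = (7 - 1*192)/(1 - 1/10*13) = (7 - 192)/(1 - 13/10) = -185/(-3/10) = -185*(-10/3) = 1850/3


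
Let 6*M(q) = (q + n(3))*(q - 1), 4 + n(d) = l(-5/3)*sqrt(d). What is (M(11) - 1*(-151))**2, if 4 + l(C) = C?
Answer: 721657/27 - 82960*sqrt(3)/27 ≈ 21406.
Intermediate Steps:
l(C) = -4 + C
n(d) = -4 - 17*sqrt(d)/3 (n(d) = -4 + (-4 - 5/3)*sqrt(d) = -4 - 17*sqrt(d)/3)
M(q) = (-1 + q)*(-4 + q - 17*sqrt(3)/3)/6 (M(q) = ((q + (-4 - 17*sqrt(3)/3))*(q - 1))/6 = ((-4 + q - 17*sqrt(3)/3)*(-1 + q))/6 = ((-1 + q)*(-4 + q - 17*sqrt(3)/3))/6 = (-1 + q)*(-4 + q - 17*sqrt(3)/3)/6)
(M(11) - 1*(-151))**2 = ((2/3 - 5/6*11 + (1/6)*11**2 + 17*sqrt(3)/18 - 17/18*11*sqrt(3)) - 1*(-151))**2 = ((2/3 - 55/6 + (1/6)*121 + 17*sqrt(3)/18 - 187*sqrt(3)/18) + 151)**2 = ((2/3 - 55/6 + 121/6 + 17*sqrt(3)/18 - 187*sqrt(3)/18) + 151)**2 = ((35/3 - 85*sqrt(3)/9) + 151)**2 = (488/3 - 85*sqrt(3)/9)**2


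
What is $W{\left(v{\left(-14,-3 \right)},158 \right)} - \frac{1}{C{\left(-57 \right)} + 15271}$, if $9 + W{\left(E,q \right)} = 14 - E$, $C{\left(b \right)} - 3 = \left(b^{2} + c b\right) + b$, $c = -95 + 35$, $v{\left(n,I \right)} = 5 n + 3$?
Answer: $\frac{1575791}{21886} \approx 72.0$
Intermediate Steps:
$v{\left(n,I \right)} = 3 + 5 n$
$c = -60$
$C{\left(b \right)} = 3 + b^{2} - 59 b$ ($C{\left(b \right)} = 3 + \left(\left(b^{2} - 60 b\right) + b\right) = 3 + \left(b^{2} - 59 b\right) = 3 + b^{2} - 59 b$)
$W{\left(E,q \right)} = 5 - E$ ($W{\left(E,q \right)} = -9 - \left(-14 + E\right) = 5 - E$)
$W{\left(v{\left(-14,-3 \right)},158 \right)} - \frac{1}{C{\left(-57 \right)} + 15271} = \left(5 - \left(3 + 5 \left(-14\right)\right)\right) - \frac{1}{\left(3 + \left(-57\right)^{2} - -3363\right) + 15271} = \left(5 - \left(3 - 70\right)\right) - \frac{1}{\left(3 + 3249 + 3363\right) + 15271} = \left(5 - -67\right) - \frac{1}{6615 + 15271} = \left(5 + 67\right) - \frac{1}{21886} = 72 - \frac{1}{21886} = \frac{1575791}{21886}$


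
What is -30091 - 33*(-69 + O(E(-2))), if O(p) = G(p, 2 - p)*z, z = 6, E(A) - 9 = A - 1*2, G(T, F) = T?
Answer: -28804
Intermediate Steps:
E(A) = 7 + A (E(A) = 9 + (A - 1*2) = 9 + (A - 2) = 9 + (-2 + A) = 7 + A)
O(p) = 6*p (O(p) = p*6 = 6*p)
-30091 - 33*(-69 + O(E(-2))) = -30091 - 33*(-69 + 6*(7 - 2)) = -30091 - 33*(-69 + 6*5) = -30091 - 33*(-69 + 30) = -30091 - 33*(-39) = -30091 + 1287 = -28804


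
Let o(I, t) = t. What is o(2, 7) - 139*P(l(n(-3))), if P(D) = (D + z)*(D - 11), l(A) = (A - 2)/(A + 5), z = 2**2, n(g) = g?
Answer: 11287/4 ≈ 2821.8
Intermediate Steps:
z = 4
l(A) = (-2 + A)/(5 + A)
P(D) = (-11 + D)*(4 + D) (P(D) = (D + 4)*(D - 11) = (4 + D)*(-11 + D) = (-11 + D)*(4 + D))
o(2, 7) - 139*P(l(n(-3))) = 7 - 139*(-44 + ((-2 - 3)/(5 - 3))**2 - 7*(-2 - 3)/(5 - 3)) = 7 - 139*(-44 + (-5/2)**2 - 7*(-5)/2) = 7 - 139*(-44 + ((1/2)*(-5))**2 - 7*(-5)/2) = 7 - 139*(-44 + (-5/2)**2 - 7*(-5/2)) = 7 - 139*(-44 + 25/4 + 35/2) = 7 - 139*(-81/4) = 7 + 11259/4 = 11287/4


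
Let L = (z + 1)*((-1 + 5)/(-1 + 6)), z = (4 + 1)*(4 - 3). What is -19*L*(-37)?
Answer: 16872/5 ≈ 3374.4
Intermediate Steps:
z = 5 (z = 5*1 = 5)
L = 24/5 (L = (5 + 1)*((-1 + 5)/(-1 + 6)) = 6*(4/5) = 6*(4*(⅕)) = 6*(⅘) = 24/5 ≈ 4.8000)
-19*L*(-37) = -19*24/5*(-37) = -456/5*(-37) = 16872/5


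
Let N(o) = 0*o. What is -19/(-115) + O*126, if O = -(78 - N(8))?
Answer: -1130201/115 ≈ -9827.8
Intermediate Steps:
N(o) = 0
O = -78 (O = -(78 - 1*0) = -(78 + 0) = -1*78 = -78)
-19/(-115) + O*126 = -19/(-115) - 78*126 = -19*(-1/115) - 9828 = 19/115 - 9828 = -1130201/115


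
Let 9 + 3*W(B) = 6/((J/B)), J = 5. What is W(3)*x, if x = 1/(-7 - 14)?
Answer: 3/35 ≈ 0.085714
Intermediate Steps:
W(B) = -3 + 2*B/5 (W(B) = -3 + (6/((5/B)))/3 = -3 + (6*(B/5))/3 = -3 + (6*B/5)/3 = -3 + 2*B/5)
x = -1/21 (x = 1/(-21) = -1/21 ≈ -0.047619)
W(3)*x = (-3 + (⅖)*3)*(-1/21) = (-3 + 6/5)*(-1/21) = -9/5*(-1/21) = 3/35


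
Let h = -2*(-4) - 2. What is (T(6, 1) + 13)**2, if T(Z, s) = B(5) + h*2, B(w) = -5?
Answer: 400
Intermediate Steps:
h = 6 (h = 8 - 2 = 6)
T(Z, s) = 7 (T(Z, s) = -5 + 6*2 = -5 + 12 = 7)
(T(6, 1) + 13)**2 = (7 + 13)**2 = 20**2 = 400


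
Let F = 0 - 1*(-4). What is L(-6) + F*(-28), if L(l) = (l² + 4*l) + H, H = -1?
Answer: -101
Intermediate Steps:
L(l) = -1 + l² + 4*l (L(l) = (l² + 4*l) - 1 = -1 + l² + 4*l)
F = 4 (F = 0 + 4 = 4)
L(-6) + F*(-28) = (-1 + (-6)² + 4*(-6)) + 4*(-28) = (-1 + 36 - 24) - 112 = 11 - 112 = -101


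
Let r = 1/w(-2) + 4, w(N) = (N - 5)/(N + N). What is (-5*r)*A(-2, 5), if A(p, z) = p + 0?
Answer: 320/7 ≈ 45.714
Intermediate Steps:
w(N) = (-5 + N)/(2*N) (w(N) = (-5 + N)/((2*N)) = (-5 + N)*(1/(2*N)) = (-5 + N)/(2*N))
A(p, z) = p
r = 32/7 (r = 1/((1/2)*(-5 - 2)/(-2)) + 4 = 1/((1/2)*(-1/2)*(-7)) + 4 = 1/(7/4) + 4 = 4/7 + 4 = 32/7 ≈ 4.5714)
(-5*r)*A(-2, 5) = -5*32/7*(-2) = -160/7*(-2) = 320/7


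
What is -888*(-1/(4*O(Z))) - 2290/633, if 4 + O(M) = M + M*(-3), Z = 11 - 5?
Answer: -88583/5064 ≈ -17.493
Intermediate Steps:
Z = 6
O(M) = -4 - 2*M (O(M) = -4 + (M + M*(-3)) = -4 + (M - 3*M) = -4 - 2*M)
-888*(-1/(4*O(Z))) - 2290/633 = -888*(-1/(4*(-4 - 2*6))) - 2290/633 = -888*(-1/(4*(-4 - 12))) - 2290*1/633 = -888/((-4*(-16))) - 2290/633 = -888/64 - 2290/633 = -888*1/64 - 2290/633 = -111/8 - 2290/633 = -88583/5064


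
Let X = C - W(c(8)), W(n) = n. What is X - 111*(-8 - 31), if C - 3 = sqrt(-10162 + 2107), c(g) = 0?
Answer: 4332 + 3*I*sqrt(895) ≈ 4332.0 + 89.75*I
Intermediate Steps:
C = 3 + 3*I*sqrt(895) (C = 3 + sqrt(-10162 + 2107) = 3 + sqrt(-8055) = 3 + 3*I*sqrt(895) ≈ 3.0 + 89.75*I)
X = 3 + 3*I*sqrt(895) (X = (3 + 3*I*sqrt(895)) - 1*0 = (3 + 3*I*sqrt(895)) + 0 = 3 + 3*I*sqrt(895) ≈ 3.0 + 89.75*I)
X - 111*(-8 - 31) = (3 + 3*I*sqrt(895)) - 111*(-8 - 31) = (3 + 3*I*sqrt(895)) - 111*(-39) = (3 + 3*I*sqrt(895)) - 1*(-4329) = (3 + 3*I*sqrt(895)) + 4329 = 4332 + 3*I*sqrt(895)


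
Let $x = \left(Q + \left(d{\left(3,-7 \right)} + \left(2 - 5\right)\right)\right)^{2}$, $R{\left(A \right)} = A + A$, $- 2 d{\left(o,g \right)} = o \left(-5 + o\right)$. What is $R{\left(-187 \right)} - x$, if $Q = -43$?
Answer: $-2223$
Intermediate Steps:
$d{\left(o,g \right)} = - \frac{o \left(-5 + o\right)}{2}$
$R{\left(A \right)} = 2 A$
$x = 1849$ ($x = \left(-43 + \left(\frac{1}{2} \cdot 3 \left(5 - 3\right) + \left(2 - 5\right)\right)\right)^{2} = \left(-43 - \left(3 - 3\right)\right)^{2} = \left(-43 + \left(3 - 3\right)\right)^{2} = \left(-43 + 0\right)^{2} = \left(-43\right)^{2} = 1849$)
$R{\left(-187 \right)} - x = 2 \left(-187\right) - 1849 = -374 - 1849 = -2223$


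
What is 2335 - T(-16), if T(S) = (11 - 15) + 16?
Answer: 2323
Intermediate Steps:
T(S) = 12 (T(S) = -4 + 16 = 12)
2335 - T(-16) = 2335 - 1*12 = 2335 - 12 = 2323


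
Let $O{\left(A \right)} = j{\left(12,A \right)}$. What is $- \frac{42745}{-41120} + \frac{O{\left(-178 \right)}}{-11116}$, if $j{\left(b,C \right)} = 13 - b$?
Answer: $\frac{23755615}{22854496} \approx 1.0394$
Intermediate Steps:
$O{\left(A \right)} = 1$ ($O{\left(A \right)} = 13 - 12 = 1$)
$- \frac{42745}{-41120} + \frac{O{\left(-178 \right)}}{-11116} = - \frac{42745}{-41120} + 1 \frac{1}{-11116} = \left(-42745\right) \left(- \frac{1}{41120}\right) + 1 \left(- \frac{1}{11116}\right) = \frac{8549}{8224} - \frac{1}{11116} = \frac{23755615}{22854496}$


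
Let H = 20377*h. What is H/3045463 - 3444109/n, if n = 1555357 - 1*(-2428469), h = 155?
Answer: 2093748944843/12132594681438 ≈ 0.17257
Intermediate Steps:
n = 3983826 (n = 1555357 + 2428469 = 3983826)
H = 3158435 (H = 20377*155 = 3158435)
H/3045463 - 3444109/n = 3158435/3045463 - 3444109/3983826 = 2093748944843/12132594681438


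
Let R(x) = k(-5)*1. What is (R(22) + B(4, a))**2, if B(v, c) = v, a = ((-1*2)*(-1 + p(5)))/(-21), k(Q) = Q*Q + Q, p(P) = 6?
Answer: 576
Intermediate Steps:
k(Q) = Q + Q**2 (k(Q) = Q**2 + Q = Q + Q**2)
a = 10/21 (a = ((-1*2)*(-1 + 6))/(-21) = -2*5*(-1/21) = -10*(-1/21) = 10/21 ≈ 0.47619)
R(x) = 20 (R(x) = -5*(1 - 5)*1 = -5*(-4)*1 = 20*1 = 20)
(R(22) + B(4, a))**2 = (20 + 4)**2 = 24**2 = 576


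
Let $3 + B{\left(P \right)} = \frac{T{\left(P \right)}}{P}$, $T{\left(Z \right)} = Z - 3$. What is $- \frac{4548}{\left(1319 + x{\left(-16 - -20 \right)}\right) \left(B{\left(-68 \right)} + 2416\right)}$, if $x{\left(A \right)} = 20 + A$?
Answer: $- \frac{18192}{12968245} \approx -0.0014028$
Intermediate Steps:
$T{\left(Z \right)} = -3 + Z$
$B{\left(P \right)} = -3 + \frac{-3 + P}{P}$
$- \frac{4548}{\left(1319 + x{\left(-16 - -20 \right)}\right) \left(B{\left(-68 \right)} + 2416\right)} = - \frac{4548}{\left(1319 + \left(20 - -4\right)\right) \left(\left(-2 - \frac{3}{-68}\right) + 2416\right)} = - \frac{4548}{\left(1319 + \left(20 + \left(-16 + 20\right)\right)\right) \left(\left(-2 - - \frac{3}{68}\right) + 2416\right)} = - \frac{4548}{\left(1319 + \left(20 + 4\right)\right) \left(\left(-2 + \frac{3}{68}\right) + 2416\right)} = - \frac{4548}{\left(1319 + 24\right) \left(- \frac{133}{68} + 2416\right)} = - \frac{4548}{1343 \cdot \frac{164155}{68}} = - \frac{4548}{\frac{12968245}{4}} = \left(-4548\right) \frac{4}{12968245} = - \frac{18192}{12968245}$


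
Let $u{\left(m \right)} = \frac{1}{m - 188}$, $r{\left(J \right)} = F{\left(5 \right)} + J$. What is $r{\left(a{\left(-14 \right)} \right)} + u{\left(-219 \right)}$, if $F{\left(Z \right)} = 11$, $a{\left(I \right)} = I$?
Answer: $- \frac{1222}{407} \approx -3.0025$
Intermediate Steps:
$r{\left(J \right)} = 11 + J$
$u{\left(m \right)} = \frac{1}{-188 + m}$
$r{\left(a{\left(-14 \right)} \right)} + u{\left(-219 \right)} = \left(11 - 14\right) + \frac{1}{-188 - 219} = -3 + \frac{1}{-407} = -3 - \frac{1}{407} = - \frac{1222}{407}$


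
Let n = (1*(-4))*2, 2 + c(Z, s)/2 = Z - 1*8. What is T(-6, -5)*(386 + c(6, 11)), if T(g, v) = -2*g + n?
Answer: 1512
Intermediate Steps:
c(Z, s) = -20 + 2*Z (c(Z, s) = -4 + 2*(Z - 1*8) = -4 + 2*(Z - 8) = -4 + 2*(-8 + Z) = -4 + (-16 + 2*Z) = -20 + 2*Z)
n = -8 (n = -4*2 = -8)
T(g, v) = -8 - 2*g (T(g, v) = -2*g - 8 = -8 - 2*g)
T(-6, -5)*(386 + c(6, 11)) = (-8 - 2*(-6))*(386 + (-20 + 2*6)) = (-8 + 12)*(386 + (-20 + 12)) = 4*(386 - 8) = 4*378 = 1512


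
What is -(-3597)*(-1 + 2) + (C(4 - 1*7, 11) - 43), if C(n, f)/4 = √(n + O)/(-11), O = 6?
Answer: 3554 - 4*√3/11 ≈ 3553.4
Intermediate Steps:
C(n, f) = -4*√(6 + n)/11 (C(n, f) = 4*(√(n + 6)/(-11)) = 4*(√(6 + n)*(-1/11)) = 4*(-√(6 + n)/11) = -4*√(6 + n)/11)
-(-3597)*(-1 + 2) + (C(4 - 1*7, 11) - 43) = -(-3597)*(-1 + 2) + (-4*√(6 + (4 - 1*7))/11 - 43) = -(-3597) + (-4*√(6 + (4 - 7))/11 - 43) = -327*(-11) + (-4*√(6 - 3)/11 - 43) = 3597 + (-4*√3/11 - 43) = 3597 + (-43 - 4*√3/11) = 3554 - 4*√3/11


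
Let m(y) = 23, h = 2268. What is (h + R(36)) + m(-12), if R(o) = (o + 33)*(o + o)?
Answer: 7259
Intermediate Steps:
R(o) = 2*o*(33 + o) (R(o) = (33 + o)*(2*o) = 2*o*(33 + o))
(h + R(36)) + m(-12) = (2268 + 2*36*(33 + 36)) + 23 = (2268 + 2*36*69) + 23 = (2268 + 4968) + 23 = 7236 + 23 = 7259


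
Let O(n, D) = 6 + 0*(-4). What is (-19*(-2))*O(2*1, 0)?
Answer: 228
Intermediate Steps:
O(n, D) = 6 (O(n, D) = 6 + 0 = 6)
(-19*(-2))*O(2*1, 0) = -19*(-2)*6 = 38*6 = 228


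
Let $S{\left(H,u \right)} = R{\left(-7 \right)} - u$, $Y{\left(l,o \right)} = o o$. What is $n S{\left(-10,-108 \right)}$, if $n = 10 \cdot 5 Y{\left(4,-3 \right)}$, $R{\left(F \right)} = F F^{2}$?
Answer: $-105750$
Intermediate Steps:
$R{\left(F \right)} = F^{3}$
$Y{\left(l,o \right)} = o^{2}$
$S{\left(H,u \right)} = -343 - u$ ($S{\left(H,u \right)} = \left(-7\right)^{3} - u = -343 - u$)
$n = 450$ ($n = 10 \cdot 5 \left(-3\right)^{2} = 50 \cdot 9 = 450$)
$n S{\left(-10,-108 \right)} = 450 \left(-343 - -108\right) = 450 \left(-343 + 108\right) = 450 \left(-235\right) = -105750$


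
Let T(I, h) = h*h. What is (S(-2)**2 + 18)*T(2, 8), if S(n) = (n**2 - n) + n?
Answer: 2176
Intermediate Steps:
T(I, h) = h**2
S(n) = n**2
(S(-2)**2 + 18)*T(2, 8) = (((-2)**2)**2 + 18)*8**2 = (4**2 + 18)*64 = (16 + 18)*64 = 34*64 = 2176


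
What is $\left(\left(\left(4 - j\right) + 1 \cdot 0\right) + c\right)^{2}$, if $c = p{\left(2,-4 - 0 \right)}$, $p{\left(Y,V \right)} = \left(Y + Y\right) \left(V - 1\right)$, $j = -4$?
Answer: $144$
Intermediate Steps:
$p{\left(Y,V \right)} = 2 Y \left(-1 + V\right)$
$c = -20$ ($c = 2 \cdot 2 \left(-1 - 4\right) = 2 \cdot 2 \left(-5\right) = -20$)
$\left(\left(\left(4 - j\right) + 1 \cdot 0\right) + c\right)^{2} = \left(\left(\left(4 - -4\right) + 1 \cdot 0\right) - 20\right)^{2} = \left(\left(\left(4 + 4\right) + 0\right) - 20\right)^{2} = \left(\left(8 + 0\right) - 20\right)^{2} = \left(8 - 20\right)^{2} = \left(-12\right)^{2} = 144$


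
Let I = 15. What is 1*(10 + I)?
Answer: 25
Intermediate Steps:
1*(10 + I) = 1*(10 + 15) = 1*25 = 25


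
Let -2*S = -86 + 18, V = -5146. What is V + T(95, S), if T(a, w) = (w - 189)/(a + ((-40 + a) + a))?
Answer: -252185/49 ≈ -5146.6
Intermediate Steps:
S = 34 (S = -(-86 + 18)/2 = -1/2*(-68) = 34)
T(a, w) = (-189 + w)/(-40 + 3*a) (T(a, w) = (-189 + w)/(a + (-40 + 2*a)) = (-189 + w)/(-40 + 3*a))
V + T(95, S) = -5146 + (-189 + 34)/(-40 + 3*95) = -5146 - 155/(-40 + 285) = -5146 - 155/245 = -5146 + (1/245)*(-155) = -5146 - 31/49 = -252185/49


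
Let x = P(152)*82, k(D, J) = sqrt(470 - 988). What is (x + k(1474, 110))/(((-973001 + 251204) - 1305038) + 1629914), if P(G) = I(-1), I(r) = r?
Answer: 2/9681 - I*sqrt(518)/396921 ≈ 0.00020659 - 5.734e-5*I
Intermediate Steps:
k(D, J) = I*sqrt(518) (k(D, J) = sqrt(-518) = I*sqrt(518))
P(G) = -1
x = -82 (x = -1*82 = -82)
(x + k(1474, 110))/(((-973001 + 251204) - 1305038) + 1629914) = (-82 + I*sqrt(518))/(((-973001 + 251204) - 1305038) + 1629914) = (-82 + I*sqrt(518))/((-721797 - 1305038) + 1629914) = (-82 + I*sqrt(518))/(-2026835 + 1629914) = (-82 + I*sqrt(518))/(-396921) = (-82 + I*sqrt(518))*(-1/396921) = 2/9681 - I*sqrt(518)/396921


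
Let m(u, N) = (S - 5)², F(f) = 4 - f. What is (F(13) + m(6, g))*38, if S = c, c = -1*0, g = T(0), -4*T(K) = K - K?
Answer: 608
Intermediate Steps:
T(K) = 0 (T(K) = -(K - K)/4 = -¼*0 = 0)
g = 0
c = 0
S = 0
m(u, N) = 25 (m(u, N) = (0 - 5)² = (-5)² = 25)
(F(13) + m(6, g))*38 = ((4 - 1*13) + 25)*38 = ((4 - 13) + 25)*38 = (-9 + 25)*38 = 16*38 = 608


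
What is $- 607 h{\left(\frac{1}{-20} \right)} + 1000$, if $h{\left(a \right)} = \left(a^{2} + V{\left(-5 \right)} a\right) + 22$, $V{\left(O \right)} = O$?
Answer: $- \frac{5002907}{400} \approx -12507.0$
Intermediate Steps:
$h{\left(a \right)} = 22 + a^{2} - 5 a$ ($h{\left(a \right)} = \left(a^{2} - 5 a\right) + 22 = 22 + a^{2} - 5 a$)
$- 607 h{\left(\frac{1}{-20} \right)} + 1000 = - 607 \left(22 + \left(\frac{1}{-20}\right)^{2} - \frac{5}{-20}\right) + 1000 = - 607 \left(22 + \left(- \frac{1}{20}\right)^{2} - - \frac{1}{4}\right) + 1000 = - 607 \left(22 + \frac{1}{400} + \frac{1}{4}\right) + 1000 = \left(-607\right) \frac{8901}{400} + 1000 = - \frac{5402907}{400} + 1000 = - \frac{5002907}{400}$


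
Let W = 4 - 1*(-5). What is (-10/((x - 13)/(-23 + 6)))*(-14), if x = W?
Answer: 595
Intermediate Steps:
W = 9 (W = 4 + 5 = 9)
x = 9
(-10/((x - 13)/(-23 + 6)))*(-14) = (-10/((9 - 13)/(-23 + 6)))*(-14) = (-10/(-4/(-17)))*(-14) = (-10/(-4*(-1/17)))*(-14) = (-10/(4/17))*(-14) = ((17/4)*(-10))*(-14) = -85/2*(-14) = 595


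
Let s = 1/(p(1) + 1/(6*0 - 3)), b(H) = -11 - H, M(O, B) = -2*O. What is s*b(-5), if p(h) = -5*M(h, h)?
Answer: -18/29 ≈ -0.62069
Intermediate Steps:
p(h) = 10*h (p(h) = -(-10)*h = 10*h)
s = 3/29 (s = 1/(10*1 + 1/(6*0 - 3)) = 1/(10 + 1/(0 - 3)) = 1/(10 + 1/(-3)) = 1/(10 - 1/3) = 1/(29/3) = 3/29 ≈ 0.10345)
s*b(-5) = 3*(-11 - 1*(-5))/29 = 3*(-11 + 5)/29 = (3/29)*(-6) = -18/29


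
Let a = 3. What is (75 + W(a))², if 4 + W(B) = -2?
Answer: 4761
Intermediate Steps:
W(B) = -6 (W(B) = -4 - 2 = -6)
(75 + W(a))² = (75 - 6)² = 69² = 4761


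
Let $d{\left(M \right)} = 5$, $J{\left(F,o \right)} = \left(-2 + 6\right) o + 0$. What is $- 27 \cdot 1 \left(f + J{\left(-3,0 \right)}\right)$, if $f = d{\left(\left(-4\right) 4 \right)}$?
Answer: $-135$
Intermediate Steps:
$J{\left(F,o \right)} = 4 o$ ($J{\left(F,o \right)} = 4 o + 0 = 4 o$)
$f = 5$
$- 27 \cdot 1 \left(f + J{\left(-3,0 \right)}\right) = - 27 \cdot 1 \left(5 + 4 \cdot 0\right) = - 27 \cdot 1 \left(5 + 0\right) = - 27 \cdot 1 \cdot 5 = \left(-27\right) 5 = -135$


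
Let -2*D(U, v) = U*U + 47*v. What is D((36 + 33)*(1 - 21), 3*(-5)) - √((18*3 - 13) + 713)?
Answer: -1903695/2 - √754 ≈ -9.5188e+5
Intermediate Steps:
D(U, v) = -47*v/2 - U²/2 (D(U, v) = -(U*U + 47*v)/2 = -(U² + 47*v)/2 = -47*v/2 - U²/2)
D((36 + 33)*(1 - 21), 3*(-5)) - √((18*3 - 13) + 713) = (-141*(-5)/2 - (1 - 21)²*(36 + 33)²/2) - √((18*3 - 13) + 713) = (-47/2*(-15) - (69*(-20))²/2) - √((54 - 13) + 713) = (705/2 - ½*(-1380)²) - √(41 + 713) = (705/2 - ½*1904400) - √754 = (705/2 - 952200) - √754 = -1903695/2 - √754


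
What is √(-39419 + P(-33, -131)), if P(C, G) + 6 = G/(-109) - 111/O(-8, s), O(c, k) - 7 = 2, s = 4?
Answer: I*√4216866105/327 ≈ 198.59*I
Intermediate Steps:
O(c, k) = 9 (O(c, k) = 7 + 2 = 9)
P(C, G) = -55/3 - G/109 (P(C, G) = -6 + (G/(-109) - 111/9) = -6 + (G*(-1/109) - 111*⅑) = -6 + (-G/109 - 37/3) = -6 + (-37/3 - G/109) = -55/3 - G/109)
√(-39419 + P(-33, -131)) = √(-39419 + (-55/3 - 1/109*(-131))) = √(-39419 + (-55/3 + 131/109)) = √(-39419 - 5602/327) = √(-12895615/327) = I*√4216866105/327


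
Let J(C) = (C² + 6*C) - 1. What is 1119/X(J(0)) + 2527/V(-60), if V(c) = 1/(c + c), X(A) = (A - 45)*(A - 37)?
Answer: -530062401/1748 ≈ -3.0324e+5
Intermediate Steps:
J(C) = -1 + C² + 6*C
X(A) = (-45 + A)*(-37 + A)
V(c) = 1/(2*c)
1119/X(J(0)) + 2527/V(-60) = 1119/(1665 + (-1 + 0² + 6*0)² - 82*(-1 + 0² + 6*0)) + 2527/(((½)/(-60))) = 1119/(1665 + (-1 + 0 + 0)² - 82*(-1 + 0 + 0)) + 2527/(((½)*(-1/60))) = 1119/(1665 + (-1)² - 82*(-1)) + 2527/(-1/120) = 1119/(1665 + 1 + 82) + 2527*(-120) = 1119/1748 - 303240 = -530062401/1748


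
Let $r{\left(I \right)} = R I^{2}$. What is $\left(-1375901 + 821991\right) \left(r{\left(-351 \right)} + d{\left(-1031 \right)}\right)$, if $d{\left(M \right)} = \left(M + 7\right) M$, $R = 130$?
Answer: $-9456281727340$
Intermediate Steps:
$r{\left(I \right)} = 130 I^{2}$
$d{\left(M \right)} = M \left(7 + M\right)$ ($d{\left(M \right)} = \left(7 + M\right) M = M \left(7 + M\right)$)
$\left(-1375901 + 821991\right) \left(r{\left(-351 \right)} + d{\left(-1031 \right)}\right) = \left(-1375901 + 821991\right) \left(130 \left(-351\right)^{2} - 1031 \left(7 - 1031\right)\right) = - 553910 \left(130 \cdot 123201 - -1055744\right) = - 553910 \left(16016130 + 1055744\right) = \left(-553910\right) 17071874 = -9456281727340$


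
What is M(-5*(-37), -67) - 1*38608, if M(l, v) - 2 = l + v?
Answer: -38488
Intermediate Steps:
M(l, v) = 2 + l + v (M(l, v) = 2 + (l + v) = 2 + l + v)
M(-5*(-37), -67) - 1*38608 = (2 - 5*(-37) - 67) - 1*38608 = (2 + 185 - 67) - 38608 = 120 - 38608 = -38488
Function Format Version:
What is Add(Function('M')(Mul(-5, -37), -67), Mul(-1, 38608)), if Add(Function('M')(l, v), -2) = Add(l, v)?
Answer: -38488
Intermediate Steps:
Function('M')(l, v) = Add(2, l, v) (Function('M')(l, v) = Add(2, Add(l, v)) = Add(2, l, v))
Add(Function('M')(Mul(-5, -37), -67), Mul(-1, 38608)) = Add(Add(2, Mul(-5, -37), -67), Mul(-1, 38608)) = Add(Add(2, 185, -67), -38608) = Add(120, -38608) = -38488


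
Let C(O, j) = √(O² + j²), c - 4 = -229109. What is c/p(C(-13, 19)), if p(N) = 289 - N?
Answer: -66211345/82991 - 229105*√530/82991 ≈ -861.37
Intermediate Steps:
c = -229105 (c = 4 - 229109 = -229105)
c/p(C(-13, 19)) = -229105/(289 - √((-13)² + 19²)) = -229105/(289 - √(169 + 361)) = -229105/(289 - √530)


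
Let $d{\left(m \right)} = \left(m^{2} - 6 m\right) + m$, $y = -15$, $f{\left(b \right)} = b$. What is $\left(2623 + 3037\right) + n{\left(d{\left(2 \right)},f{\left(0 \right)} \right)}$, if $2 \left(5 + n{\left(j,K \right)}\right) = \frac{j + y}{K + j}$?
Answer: $\frac{22627}{4} \approx 5656.8$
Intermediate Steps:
$d{\left(m \right)} = m^{2} - 5 m$
$n{\left(j,K \right)} = -5 + \frac{-15 + j}{2 \left(K + j\right)}$ ($n{\left(j,K \right)} = -5 + \frac{\left(j - 15\right) \frac{1}{K + j}}{2} = -5 + \frac{\left(-15 + j\right) \frac{1}{K + j}}{2} = -5 + \frac{\frac{1}{K + j} \left(-15 + j\right)}{2} = -5 + \frac{-15 + j}{2 \left(K + j\right)}$)
$\left(2623 + 3037\right) + n{\left(d{\left(2 \right)},f{\left(0 \right)} \right)} = \left(2623 + 3037\right) + \frac{-15 - 0 - 9 \cdot 2 \left(-5 + 2\right)}{2 \left(0 + 2 \left(-5 + 2\right)\right)} = 5660 + \frac{-15 + 0 - 9 \cdot 2 \left(-3\right)}{2 \left(0 + 2 \left(-3\right)\right)} = 5660 + \frac{-15 + 0 - -54}{2 \left(0 - 6\right)} = 5660 + \frac{-15 + 0 + 54}{2 \left(-6\right)} = 5660 + \frac{1}{2} \left(- \frac{1}{6}\right) 39 = 5660 - \frac{13}{4} = \frac{22627}{4}$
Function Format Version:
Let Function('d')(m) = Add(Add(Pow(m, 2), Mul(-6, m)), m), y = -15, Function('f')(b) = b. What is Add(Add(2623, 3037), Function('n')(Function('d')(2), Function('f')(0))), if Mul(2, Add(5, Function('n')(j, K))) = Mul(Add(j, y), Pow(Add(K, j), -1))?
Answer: Rational(22627, 4) ≈ 5656.8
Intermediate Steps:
Function('d')(m) = Add(Pow(m, 2), Mul(-5, m))
Function('n')(j, K) = Add(-5, Mul(Rational(1, 2), Pow(Add(K, j), -1), Add(-15, j))) (Function('n')(j, K) = Add(-5, Mul(Rational(1, 2), Mul(Add(j, -15), Pow(Add(K, j), -1)))) = Add(-5, Mul(Rational(1, 2), Mul(Add(-15, j), Pow(Add(K, j), -1)))) = Add(-5, Mul(Rational(1, 2), Mul(Pow(Add(K, j), -1), Add(-15, j)))) = Add(-5, Mul(Rational(1, 2), Pow(Add(K, j), -1), Add(-15, j))))
Add(Add(2623, 3037), Function('n')(Function('d')(2), Function('f')(0))) = Add(Add(2623, 3037), Mul(Rational(1, 2), Pow(Add(0, Mul(2, Add(-5, 2))), -1), Add(-15, Mul(-10, 0), Mul(-9, Mul(2, Add(-5, 2)))))) = Add(5660, Mul(Rational(1, 2), Pow(Add(0, Mul(2, -3)), -1), Add(-15, 0, Mul(-9, Mul(2, -3))))) = Add(5660, Mul(Rational(1, 2), Pow(Add(0, -6), -1), Add(-15, 0, Mul(-9, -6)))) = Add(5660, Mul(Rational(1, 2), Pow(-6, -1), Add(-15, 0, 54))) = Add(5660, Mul(Rational(1, 2), Rational(-1, 6), 39)) = Add(5660, Rational(-13, 4)) = Rational(22627, 4)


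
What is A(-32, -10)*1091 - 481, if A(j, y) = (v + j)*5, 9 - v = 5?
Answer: -153221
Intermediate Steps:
v = 4 (v = 9 - 1*5 = 9 - 5 = 4)
A(j, y) = 20 + 5*j (A(j, y) = (4 + j)*5 = 20 + 5*j)
A(-32, -10)*1091 - 481 = (20 + 5*(-32))*1091 - 481 = (20 - 160)*1091 - 481 = -140*1091 - 481 = -152740 - 481 = -153221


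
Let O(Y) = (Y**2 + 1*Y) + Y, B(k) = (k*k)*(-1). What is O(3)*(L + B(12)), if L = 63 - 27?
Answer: -1620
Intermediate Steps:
B(k) = -k**2 (B(k) = k**2*(-1) = -k**2)
L = 36
O(Y) = Y**2 + 2*Y (O(Y) = (Y**2 + Y) + Y = (Y + Y**2) + Y = Y**2 + 2*Y)
O(3)*(L + B(12)) = (3*(2 + 3))*(36 - 1*12**2) = (3*5)*(36 - 1*144) = 15*(36 - 144) = 15*(-108) = -1620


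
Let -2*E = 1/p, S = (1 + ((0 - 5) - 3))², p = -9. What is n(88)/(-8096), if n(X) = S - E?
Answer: -881/145728 ≈ -0.0060455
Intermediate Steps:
S = 49 (S = (1 + (-5 - 3))² = (1 - 8)² = (-7)² = 49)
E = 1/18 (E = -½/(-9) = -½*(-⅑) = 1/18 ≈ 0.055556)
n(X) = 881/18 (n(X) = 49 - 1*1/18 = 49 - 1/18 = 881/18)
n(88)/(-8096) = (881/18)/(-8096) = (881/18)*(-1/8096) = -881/145728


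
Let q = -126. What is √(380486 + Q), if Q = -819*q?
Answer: 4*√30230 ≈ 695.47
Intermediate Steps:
Q = 103194 (Q = -819*(-126) = 103194)
√(380486 + Q) = √(380486 + 103194) = √483680 = 4*√30230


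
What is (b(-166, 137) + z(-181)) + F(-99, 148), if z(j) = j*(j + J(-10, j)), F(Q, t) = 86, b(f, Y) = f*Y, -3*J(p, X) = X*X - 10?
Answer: 1986082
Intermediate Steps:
J(p, X) = 10/3 - X**2/3 (J(p, X) = -(X*X - 10)/3 = -(X**2 - 10)/3 = -(-10 + X**2)/3 = 10/3 - X**2/3)
b(f, Y) = Y*f
z(j) = j*(10/3 + j - j**2/3) (z(j) = j*(j + (10/3 - j**2/3)) = j*(10/3 + j - j**2/3))
(b(-166, 137) + z(-181)) + F(-99, 148) = (137*(-166) + (1/3)*(-181)*(10 - 1*(-181)**2 + 3*(-181))) + 86 = (-22742 + (1/3)*(-181)*(10 - 1*32761 - 543)) + 86 = (-22742 + (1/3)*(-181)*(10 - 32761 - 543)) + 86 = (-22742 + (1/3)*(-181)*(-33294)) + 86 = (-22742 + 2008738) + 86 = 1985996 + 86 = 1986082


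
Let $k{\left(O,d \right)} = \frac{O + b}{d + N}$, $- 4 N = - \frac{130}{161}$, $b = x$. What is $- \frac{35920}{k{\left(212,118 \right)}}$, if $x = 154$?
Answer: $- \frac{113929260}{9821} \approx -11601.0$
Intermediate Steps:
$b = 154$
$N = \frac{65}{322}$ ($N = - \frac{\left(-130\right) \frac{1}{161}}{4} = \left(- \frac{1}{4}\right) \left(- \frac{130}{161}\right) = \frac{65}{322} \approx 0.20186$)
$k{\left(O,d \right)} = \frac{154 + O}{\frac{65}{322} + d}$ ($k{\left(O,d \right)} = \frac{O + 154}{d + \frac{65}{322}} = \frac{154 + O}{\frac{65}{322} + d}$)
$- \frac{35920}{k{\left(212,118 \right)}} = - \frac{35920}{322 \frac{1}{65 + 322 \cdot 118} \left(154 + 212\right)} = - \frac{35920}{322 \frac{1}{65 + 37996} \cdot 366} = - \frac{35920}{322 \cdot \frac{1}{38061} \cdot 366} = - \frac{35920}{\frac{39284}{12687}} = \left(-35920\right) \frac{12687}{39284} = - \frac{113929260}{9821}$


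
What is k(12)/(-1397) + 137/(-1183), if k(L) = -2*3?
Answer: -184291/1652651 ≈ -0.11151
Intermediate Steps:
k(L) = -6
k(12)/(-1397) + 137/(-1183) = -6/(-1397) + 137/(-1183) = -6*(-1/1397) + 137*(-1/1183) = 6/1397 - 137/1183 = -184291/1652651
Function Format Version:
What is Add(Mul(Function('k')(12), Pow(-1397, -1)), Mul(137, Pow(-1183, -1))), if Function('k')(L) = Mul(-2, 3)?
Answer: Rational(-184291, 1652651) ≈ -0.11151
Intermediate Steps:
Function('k')(L) = -6
Add(Mul(Function('k')(12), Pow(-1397, -1)), Mul(137, Pow(-1183, -1))) = Add(Mul(-6, Pow(-1397, -1)), Mul(137, Pow(-1183, -1))) = Add(Mul(-6, Rational(-1, 1397)), Mul(137, Rational(-1, 1183))) = Add(Rational(6, 1397), Rational(-137, 1183)) = Rational(-184291, 1652651)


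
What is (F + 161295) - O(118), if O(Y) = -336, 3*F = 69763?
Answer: 554656/3 ≈ 1.8489e+5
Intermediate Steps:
F = 69763/3 (F = (⅓)*69763 = 69763/3 ≈ 23254.)
(F + 161295) - O(118) = (69763/3 + 161295) - 1*(-336) = 553648/3 + 336 = 554656/3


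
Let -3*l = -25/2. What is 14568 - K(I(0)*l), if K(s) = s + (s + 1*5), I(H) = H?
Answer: 14563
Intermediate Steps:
l = 25/6 (l = -(-25)/(3*2) = -1/3*(-25/2) = 25/6 ≈ 4.1667)
K(s) = 5 + 2*s (K(s) = s + (s + 5) = s + (5 + s) = 5 + 2*s)
14568 - K(I(0)*l) = 14568 - (5 + 2*(0*(25/6))) = 14568 - (5 + 2*0) = 14568 - (5 + 0) = 14568 - 1*5 = 14568 - 5 = 14563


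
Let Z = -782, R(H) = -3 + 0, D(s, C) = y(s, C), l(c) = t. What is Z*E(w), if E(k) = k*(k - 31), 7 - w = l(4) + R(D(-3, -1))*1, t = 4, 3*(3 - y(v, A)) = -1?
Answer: 117300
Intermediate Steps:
y(v, A) = 10/3 (y(v, A) = 3 - ⅓*(-1) = 3 + ⅓ = 10/3)
l(c) = 4
D(s, C) = 10/3
R(H) = -3
w = 6 (w = 7 - (4 - 3*1) = 7 - (4 - 3) = 7 - 1*1 = 7 - 1 = 6)
E(k) = k*(-31 + k)
Z*E(w) = -4692*(-31 + 6) = -4692*(-25) = -782*(-150) = 117300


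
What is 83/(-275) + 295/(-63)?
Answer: -86354/17325 ≈ -4.9844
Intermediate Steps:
83/(-275) + 295/(-63) = 83*(-1/275) + 295*(-1/63) = -83/275 - 295/63 = -86354/17325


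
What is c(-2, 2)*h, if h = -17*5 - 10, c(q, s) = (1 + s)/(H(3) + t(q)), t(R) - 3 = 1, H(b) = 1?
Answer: -57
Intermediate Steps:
t(R) = 4 (t(R) = 3 + 1 = 4)
c(q, s) = ⅕ + s/5 (c(q, s) = (1 + s)/(1 + 4) = (1 + s)/5 = (1 + s)*(⅕) = ⅕ + s/5)
h = -95 (h = -85 - 10 = -95)
c(-2, 2)*h = (⅕ + (⅕)*2)*(-95) = (⅕ + ⅖)*(-95) = (⅗)*(-95) = -57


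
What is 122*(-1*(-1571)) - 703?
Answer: 190959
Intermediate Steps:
122*(-1*(-1571)) - 703 = 122*1571 - 703 = 191662 - 703 = 190959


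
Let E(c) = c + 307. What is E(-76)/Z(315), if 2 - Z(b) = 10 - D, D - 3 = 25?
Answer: 231/20 ≈ 11.550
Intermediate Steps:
D = 28 (D = 3 + 25 = 28)
E(c) = 307 + c
Z(b) = 20 (Z(b) = 2 - (10 - 1*28) = 2 - (10 - 28) = 2 - 1*(-18) = 2 + 18 = 20)
E(-76)/Z(315) = (307 - 76)/20 = 231*(1/20) = 231/20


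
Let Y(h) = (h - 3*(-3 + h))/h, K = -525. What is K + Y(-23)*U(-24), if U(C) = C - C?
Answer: -525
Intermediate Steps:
U(C) = 0
Y(h) = (9 - 2*h)/h (Y(h) = (h - (-9 + 3*h))/h = (h + (9 - 3*h))/h = (9 - 2*h)/h)
K + Y(-23)*U(-24) = -525 + (-2 + 9/(-23))*0 = -525 + (-2 + 9*(-1/23))*0 = -525 + (-2 - 9/23)*0 = -525 - 55/23*0 = -525 + 0 = -525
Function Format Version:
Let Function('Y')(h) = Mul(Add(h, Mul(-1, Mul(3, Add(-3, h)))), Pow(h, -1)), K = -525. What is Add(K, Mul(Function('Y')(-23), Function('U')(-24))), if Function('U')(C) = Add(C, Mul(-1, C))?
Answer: -525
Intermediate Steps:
Function('U')(C) = 0
Function('Y')(h) = Mul(Pow(h, -1), Add(9, Mul(-2, h))) (Function('Y')(h) = Mul(Add(h, Mul(-1, Add(-9, Mul(3, h)))), Pow(h, -1)) = Mul(Add(h, Add(9, Mul(-3, h))), Pow(h, -1)) = Mul(Add(9, Mul(-2, h)), Pow(h, -1)) = Mul(Pow(h, -1), Add(9, Mul(-2, h))))
Add(K, Mul(Function('Y')(-23), Function('U')(-24))) = Add(-525, Mul(Add(-2, Mul(9, Pow(-23, -1))), 0)) = Add(-525, Mul(Add(-2, Mul(9, Rational(-1, 23))), 0)) = Add(-525, Mul(Add(-2, Rational(-9, 23)), 0)) = Add(-525, Mul(Rational(-55, 23), 0)) = Add(-525, 0) = -525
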